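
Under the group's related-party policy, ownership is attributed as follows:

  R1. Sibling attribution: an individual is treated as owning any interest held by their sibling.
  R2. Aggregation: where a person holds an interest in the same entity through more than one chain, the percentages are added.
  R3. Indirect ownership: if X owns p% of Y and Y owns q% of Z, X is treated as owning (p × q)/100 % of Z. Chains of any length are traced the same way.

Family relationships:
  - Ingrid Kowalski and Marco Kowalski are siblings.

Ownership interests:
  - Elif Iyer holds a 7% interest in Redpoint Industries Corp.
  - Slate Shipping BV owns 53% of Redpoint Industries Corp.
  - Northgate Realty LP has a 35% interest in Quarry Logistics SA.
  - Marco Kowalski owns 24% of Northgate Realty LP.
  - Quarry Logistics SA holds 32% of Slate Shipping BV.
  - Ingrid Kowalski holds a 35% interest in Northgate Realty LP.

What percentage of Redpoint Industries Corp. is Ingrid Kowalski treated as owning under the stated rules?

By sibling attribution (R1), Ingrid Kowalski is treated as also owning Marco Kowalski's interest in Northgate Realty LP, giving 35% + 24% = 59%.
Chain via Northgate Realty LP → Quarry Logistics SA → Slate Shipping BV (R3): 59% × 35% × 32% × 53% = 3.50224% of Redpoint Industries Corp.

3.50224%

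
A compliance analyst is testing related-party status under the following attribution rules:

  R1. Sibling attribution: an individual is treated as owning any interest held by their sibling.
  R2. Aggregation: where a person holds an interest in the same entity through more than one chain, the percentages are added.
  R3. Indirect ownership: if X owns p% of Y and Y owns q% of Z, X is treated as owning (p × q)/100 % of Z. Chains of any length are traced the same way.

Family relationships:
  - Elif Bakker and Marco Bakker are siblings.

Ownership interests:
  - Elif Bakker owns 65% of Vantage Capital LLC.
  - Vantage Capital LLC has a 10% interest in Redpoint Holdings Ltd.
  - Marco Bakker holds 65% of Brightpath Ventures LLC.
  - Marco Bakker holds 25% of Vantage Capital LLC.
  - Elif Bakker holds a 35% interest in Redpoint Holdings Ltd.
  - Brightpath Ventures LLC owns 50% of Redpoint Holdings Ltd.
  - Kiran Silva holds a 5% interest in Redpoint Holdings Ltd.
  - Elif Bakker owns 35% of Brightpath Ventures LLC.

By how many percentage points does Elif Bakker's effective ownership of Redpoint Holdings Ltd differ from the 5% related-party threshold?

89

By sibling attribution (R1), Elif Bakker is treated as also owning Marco Bakker's interest in Brightpath Ventures LLC, giving 35% + 65% = 100%.
By sibling attribution (R1), Elif Bakker is treated as also owning Marco Bakker's interest in Vantage Capital LLC, giving 65% + 25% = 90%.
Chain via Brightpath Ventures LLC (R3): 100% × 50% = 50% of Redpoint Holdings Ltd.
Chain via Vantage Capital LLC (R3): 90% × 10% = 9% of Redpoint Holdings Ltd.
Direct interest in Redpoint Holdings Ltd: 35%.
Aggregating (R2): 50% + 9% + 35% = 94%.
94% exceeds the 5% threshold by 89 percentage points.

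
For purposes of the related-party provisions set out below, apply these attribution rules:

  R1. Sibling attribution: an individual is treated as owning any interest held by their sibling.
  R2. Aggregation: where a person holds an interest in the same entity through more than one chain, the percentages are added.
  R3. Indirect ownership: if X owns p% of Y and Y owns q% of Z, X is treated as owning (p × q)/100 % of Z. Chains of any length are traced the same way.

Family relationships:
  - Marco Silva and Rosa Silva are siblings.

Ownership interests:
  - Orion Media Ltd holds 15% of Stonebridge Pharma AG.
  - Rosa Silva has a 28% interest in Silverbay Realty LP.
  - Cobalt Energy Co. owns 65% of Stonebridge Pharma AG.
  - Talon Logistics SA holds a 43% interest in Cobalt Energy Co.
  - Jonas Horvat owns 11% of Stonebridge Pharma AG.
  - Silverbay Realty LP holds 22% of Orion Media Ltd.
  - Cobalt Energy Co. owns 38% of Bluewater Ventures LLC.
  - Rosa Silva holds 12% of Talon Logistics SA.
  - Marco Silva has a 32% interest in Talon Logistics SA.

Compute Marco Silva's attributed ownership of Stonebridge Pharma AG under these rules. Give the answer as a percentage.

By sibling attribution (R1), Marco Silva is treated as also owning Rosa Silva's interest in Talon Logistics SA, giving 32% + 12% = 44%.
By sibling attribution (R1), Marco Silva is treated as owning Rosa Silva's 28% interest in Silverbay Realty LP.
Chain via Talon Logistics SA → Cobalt Energy Co. (R3): 44% × 43% × 65% = 12.298% of Stonebridge Pharma AG.
Chain via Silverbay Realty LP → Orion Media Ltd (R3): 28% × 22% × 15% = 0.924% of Stonebridge Pharma AG.
Aggregating (R2): 12.298% + 0.924% = 13.222%.

13.222%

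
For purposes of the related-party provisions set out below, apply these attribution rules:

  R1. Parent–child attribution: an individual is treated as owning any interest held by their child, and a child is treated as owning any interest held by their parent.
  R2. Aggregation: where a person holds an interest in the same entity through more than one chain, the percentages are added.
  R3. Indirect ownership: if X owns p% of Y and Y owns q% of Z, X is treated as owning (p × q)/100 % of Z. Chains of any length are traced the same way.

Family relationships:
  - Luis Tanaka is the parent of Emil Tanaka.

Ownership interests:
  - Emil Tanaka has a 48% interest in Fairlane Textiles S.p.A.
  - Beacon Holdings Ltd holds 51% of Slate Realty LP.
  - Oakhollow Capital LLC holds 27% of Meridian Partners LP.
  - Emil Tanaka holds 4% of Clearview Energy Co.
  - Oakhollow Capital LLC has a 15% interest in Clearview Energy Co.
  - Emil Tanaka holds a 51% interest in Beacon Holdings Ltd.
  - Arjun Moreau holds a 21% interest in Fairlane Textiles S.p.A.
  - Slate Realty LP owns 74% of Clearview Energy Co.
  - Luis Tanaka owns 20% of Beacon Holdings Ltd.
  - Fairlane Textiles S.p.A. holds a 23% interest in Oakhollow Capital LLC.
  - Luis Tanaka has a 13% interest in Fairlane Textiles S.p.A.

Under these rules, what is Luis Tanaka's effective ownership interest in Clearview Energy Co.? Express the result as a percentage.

32.8999%

By parent–child attribution (R1), Luis Tanaka is treated as also owning Emil Tanaka's interest in Beacon Holdings Ltd, giving 20% + 51% = 71%.
By parent–child attribution (R1), Luis Tanaka is treated as also owning Emil Tanaka's interest in Fairlane Textiles S.p.A, giving 13% + 48% = 61%.
By parent–child attribution (R1), Luis Tanaka is treated as owning Emil Tanaka's 4% interest in Clearview Energy Co.
Chain via Beacon Holdings Ltd → Slate Realty LP (R3): 71% × 51% × 74% = 26.7954% of Clearview Energy Co.
Chain via Fairlane Textiles S.p.A. → Oakhollow Capital LLC (R3): 61% × 23% × 15% = 2.1045% of Clearview Energy Co.
Direct interest in Clearview Energy Co: 4%.
Aggregating (R2): 26.7954% + 2.1045% + 4% = 32.8999%.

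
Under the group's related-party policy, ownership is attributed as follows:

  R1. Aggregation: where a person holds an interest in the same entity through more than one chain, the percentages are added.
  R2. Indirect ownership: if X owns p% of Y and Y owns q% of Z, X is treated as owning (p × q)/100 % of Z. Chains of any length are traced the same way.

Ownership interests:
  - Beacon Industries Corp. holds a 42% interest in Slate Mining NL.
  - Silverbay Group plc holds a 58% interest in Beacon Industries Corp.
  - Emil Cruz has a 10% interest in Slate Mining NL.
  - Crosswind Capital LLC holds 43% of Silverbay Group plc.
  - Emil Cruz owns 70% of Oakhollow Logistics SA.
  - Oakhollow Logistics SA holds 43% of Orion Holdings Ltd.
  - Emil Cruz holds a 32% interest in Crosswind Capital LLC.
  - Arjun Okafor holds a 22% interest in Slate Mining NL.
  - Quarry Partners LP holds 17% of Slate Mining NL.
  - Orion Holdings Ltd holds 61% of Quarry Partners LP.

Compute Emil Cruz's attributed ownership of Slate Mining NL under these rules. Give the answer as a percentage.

16.473306%

Chain via Crosswind Capital LLC → Silverbay Group plc → Beacon Industries Corp. (R2): 32% × 43% × 58% × 42% = 3.351936% of Slate Mining NL.
Chain via Oakhollow Logistics SA → Orion Holdings Ltd → Quarry Partners LP (R2): 70% × 43% × 61% × 17% = 3.12137% of Slate Mining NL.
Direct interest in Slate Mining NL: 10%.
Aggregating (R1): 3.351936% + 3.12137% + 10% = 16.473306%.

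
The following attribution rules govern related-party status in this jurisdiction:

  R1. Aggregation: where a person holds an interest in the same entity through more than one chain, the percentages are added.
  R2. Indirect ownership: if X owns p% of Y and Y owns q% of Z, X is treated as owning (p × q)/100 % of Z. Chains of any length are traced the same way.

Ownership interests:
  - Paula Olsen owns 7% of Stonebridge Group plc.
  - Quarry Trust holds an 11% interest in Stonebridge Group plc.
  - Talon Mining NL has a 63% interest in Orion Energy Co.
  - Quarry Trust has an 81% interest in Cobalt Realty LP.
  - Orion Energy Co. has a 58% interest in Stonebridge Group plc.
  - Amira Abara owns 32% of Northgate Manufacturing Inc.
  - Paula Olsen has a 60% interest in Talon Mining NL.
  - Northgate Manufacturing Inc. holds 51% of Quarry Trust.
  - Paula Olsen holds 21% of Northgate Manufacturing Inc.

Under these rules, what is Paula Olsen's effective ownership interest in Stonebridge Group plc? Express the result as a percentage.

Chain via Northgate Manufacturing Inc. → Quarry Trust (R2): 21% × 51% × 11% = 1.1781% of Stonebridge Group plc.
Chain via Talon Mining NL → Orion Energy Co. (R2): 60% × 63% × 58% = 21.924% of Stonebridge Group plc.
Direct interest in Stonebridge Group plc: 7%.
Aggregating (R1): 1.1781% + 21.924% + 7% = 30.1021%.

30.1021%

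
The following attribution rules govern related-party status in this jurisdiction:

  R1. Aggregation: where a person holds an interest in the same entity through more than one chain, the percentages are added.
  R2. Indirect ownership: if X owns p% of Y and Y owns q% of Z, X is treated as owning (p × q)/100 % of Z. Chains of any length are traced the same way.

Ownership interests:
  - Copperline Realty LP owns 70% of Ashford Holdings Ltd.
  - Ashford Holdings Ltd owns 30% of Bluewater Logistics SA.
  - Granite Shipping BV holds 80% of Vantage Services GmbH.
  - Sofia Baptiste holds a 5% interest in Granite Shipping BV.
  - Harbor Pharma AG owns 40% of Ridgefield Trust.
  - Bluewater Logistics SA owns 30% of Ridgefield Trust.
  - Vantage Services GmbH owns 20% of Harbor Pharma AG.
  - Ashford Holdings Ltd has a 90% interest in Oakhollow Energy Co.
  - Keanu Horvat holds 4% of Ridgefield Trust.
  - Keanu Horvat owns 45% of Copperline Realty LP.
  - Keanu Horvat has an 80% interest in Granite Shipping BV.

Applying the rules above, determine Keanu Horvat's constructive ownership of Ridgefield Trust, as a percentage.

Chain via Copperline Realty LP → Ashford Holdings Ltd → Bluewater Logistics SA (R2): 45% × 70% × 30% × 30% = 2.835% of Ridgefield Trust.
Chain via Granite Shipping BV → Vantage Services GmbH → Harbor Pharma AG (R2): 80% × 80% × 20% × 40% = 5.12% of Ridgefield Trust.
Direct interest in Ridgefield Trust: 4%.
Aggregating (R1): 2.835% + 5.12% + 4% = 11.955%.

11.955%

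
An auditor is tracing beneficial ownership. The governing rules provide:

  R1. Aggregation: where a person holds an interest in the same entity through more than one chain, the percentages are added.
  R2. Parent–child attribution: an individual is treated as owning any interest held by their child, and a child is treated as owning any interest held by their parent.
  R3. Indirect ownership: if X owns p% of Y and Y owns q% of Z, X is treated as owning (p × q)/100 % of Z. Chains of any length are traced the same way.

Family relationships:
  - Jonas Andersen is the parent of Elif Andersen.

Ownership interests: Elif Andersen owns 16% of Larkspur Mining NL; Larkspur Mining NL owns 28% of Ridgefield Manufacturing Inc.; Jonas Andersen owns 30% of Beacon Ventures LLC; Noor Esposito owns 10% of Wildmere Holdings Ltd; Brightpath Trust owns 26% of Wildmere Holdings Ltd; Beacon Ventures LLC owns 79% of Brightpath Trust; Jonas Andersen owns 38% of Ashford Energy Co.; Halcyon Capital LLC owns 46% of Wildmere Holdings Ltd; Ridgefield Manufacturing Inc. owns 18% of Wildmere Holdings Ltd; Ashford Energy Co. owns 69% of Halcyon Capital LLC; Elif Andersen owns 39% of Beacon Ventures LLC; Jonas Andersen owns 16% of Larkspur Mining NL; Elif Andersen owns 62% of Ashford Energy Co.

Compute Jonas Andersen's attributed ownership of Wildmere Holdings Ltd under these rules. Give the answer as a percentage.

By parent–child attribution (R2), Jonas Andersen is treated as also owning Elif Andersen's interest in Beacon Ventures LLC, giving 30% + 39% = 69%.
By parent–child attribution (R2), Jonas Andersen is treated as also owning Elif Andersen's interest in Ashford Energy Co, giving 38% + 62% = 100%.
By parent–child attribution (R2), Jonas Andersen is treated as also owning Elif Andersen's interest in Larkspur Mining NL, giving 16% + 16% = 32%.
Chain via Beacon Ventures LLC → Brightpath Trust (R3): 69% × 79% × 26% = 14.1726% of Wildmere Holdings Ltd.
Chain via Ashford Energy Co. → Halcyon Capital LLC (R3): 100% × 69% × 46% = 31.74% of Wildmere Holdings Ltd.
Chain via Larkspur Mining NL → Ridgefield Manufacturing Inc. (R3): 32% × 28% × 18% = 1.6128% of Wildmere Holdings Ltd.
Aggregating (R1): 14.1726% + 31.74% + 1.6128% = 47.5254%.

47.5254%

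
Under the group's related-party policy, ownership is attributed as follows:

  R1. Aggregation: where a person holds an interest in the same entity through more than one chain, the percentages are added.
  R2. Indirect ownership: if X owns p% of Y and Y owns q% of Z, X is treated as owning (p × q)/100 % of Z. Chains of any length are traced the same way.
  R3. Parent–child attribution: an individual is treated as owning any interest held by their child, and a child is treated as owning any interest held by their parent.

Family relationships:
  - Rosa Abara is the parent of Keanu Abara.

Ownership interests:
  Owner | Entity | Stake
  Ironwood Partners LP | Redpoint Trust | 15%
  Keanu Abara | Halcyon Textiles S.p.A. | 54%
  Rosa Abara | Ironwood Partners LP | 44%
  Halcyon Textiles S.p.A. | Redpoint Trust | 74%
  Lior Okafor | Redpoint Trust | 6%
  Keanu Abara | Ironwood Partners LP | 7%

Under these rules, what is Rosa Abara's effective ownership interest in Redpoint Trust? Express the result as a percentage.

47.61%

By parent–child attribution (R3), Rosa Abara is treated as also owning Keanu Abara's interest in Ironwood Partners LP, giving 44% + 7% = 51%.
By parent–child attribution (R3), Rosa Abara is treated as owning Keanu Abara's 54% interest in Halcyon Textiles S.p.A.
Chain via Ironwood Partners LP (R2): 51% × 15% = 7.65% of Redpoint Trust.
Chain via Halcyon Textiles S.p.A. (R2): 54% × 74% = 39.96% of Redpoint Trust.
Aggregating (R1): 7.65% + 39.96% = 47.61%.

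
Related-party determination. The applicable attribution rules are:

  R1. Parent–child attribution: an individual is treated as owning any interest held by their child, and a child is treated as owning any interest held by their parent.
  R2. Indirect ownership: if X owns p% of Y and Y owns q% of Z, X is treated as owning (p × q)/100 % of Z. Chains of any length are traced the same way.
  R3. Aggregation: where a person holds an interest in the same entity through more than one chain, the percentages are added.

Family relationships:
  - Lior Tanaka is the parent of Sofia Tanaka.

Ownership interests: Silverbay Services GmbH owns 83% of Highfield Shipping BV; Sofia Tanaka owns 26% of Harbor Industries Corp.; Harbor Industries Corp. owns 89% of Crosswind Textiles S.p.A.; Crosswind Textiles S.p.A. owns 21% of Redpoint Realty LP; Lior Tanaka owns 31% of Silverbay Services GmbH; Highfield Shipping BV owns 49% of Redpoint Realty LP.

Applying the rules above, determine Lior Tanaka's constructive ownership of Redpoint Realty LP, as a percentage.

17.4671%

By parent–child attribution (R1), Lior Tanaka is treated as owning Sofia Tanaka's 26% interest in Harbor Industries Corp.
Chain via Silverbay Services GmbH → Highfield Shipping BV (R2): 31% × 83% × 49% = 12.6077% of Redpoint Realty LP.
Chain via Harbor Industries Corp. → Crosswind Textiles S.p.A. (R2): 26% × 89% × 21% = 4.8594% of Redpoint Realty LP.
Aggregating (R3): 12.6077% + 4.8594% = 17.4671%.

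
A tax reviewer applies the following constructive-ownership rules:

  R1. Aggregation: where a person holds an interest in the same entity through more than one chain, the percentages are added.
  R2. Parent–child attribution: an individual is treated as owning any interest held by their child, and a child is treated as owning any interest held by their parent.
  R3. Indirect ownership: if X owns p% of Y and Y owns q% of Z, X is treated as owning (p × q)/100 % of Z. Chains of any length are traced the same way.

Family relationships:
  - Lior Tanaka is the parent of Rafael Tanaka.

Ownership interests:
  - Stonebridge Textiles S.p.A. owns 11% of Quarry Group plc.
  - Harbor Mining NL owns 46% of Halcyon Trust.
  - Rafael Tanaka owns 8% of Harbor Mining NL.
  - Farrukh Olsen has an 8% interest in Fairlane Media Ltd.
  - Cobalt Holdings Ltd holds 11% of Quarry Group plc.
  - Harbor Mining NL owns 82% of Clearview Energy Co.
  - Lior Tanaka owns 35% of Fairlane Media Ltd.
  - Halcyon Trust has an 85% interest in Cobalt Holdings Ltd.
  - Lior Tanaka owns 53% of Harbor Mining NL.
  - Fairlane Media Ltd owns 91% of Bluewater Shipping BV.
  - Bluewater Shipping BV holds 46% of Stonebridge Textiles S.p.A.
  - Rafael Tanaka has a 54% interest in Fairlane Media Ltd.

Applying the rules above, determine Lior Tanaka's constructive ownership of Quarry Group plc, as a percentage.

6.721704%

By parent–child attribution (R2), Lior Tanaka is treated as also owning Rafael Tanaka's interest in Fairlane Media Ltd, giving 35% + 54% = 89%.
By parent–child attribution (R2), Lior Tanaka is treated as also owning Rafael Tanaka's interest in Harbor Mining NL, giving 53% + 8% = 61%.
Chain via Fairlane Media Ltd → Bluewater Shipping BV → Stonebridge Textiles S.p.A. (R3): 89% × 91% × 46% × 11% = 4.098094% of Quarry Group plc.
Chain via Harbor Mining NL → Halcyon Trust → Cobalt Holdings Ltd (R3): 61% × 46% × 85% × 11% = 2.62361% of Quarry Group plc.
Aggregating (R1): 4.098094% + 2.62361% = 6.721704%.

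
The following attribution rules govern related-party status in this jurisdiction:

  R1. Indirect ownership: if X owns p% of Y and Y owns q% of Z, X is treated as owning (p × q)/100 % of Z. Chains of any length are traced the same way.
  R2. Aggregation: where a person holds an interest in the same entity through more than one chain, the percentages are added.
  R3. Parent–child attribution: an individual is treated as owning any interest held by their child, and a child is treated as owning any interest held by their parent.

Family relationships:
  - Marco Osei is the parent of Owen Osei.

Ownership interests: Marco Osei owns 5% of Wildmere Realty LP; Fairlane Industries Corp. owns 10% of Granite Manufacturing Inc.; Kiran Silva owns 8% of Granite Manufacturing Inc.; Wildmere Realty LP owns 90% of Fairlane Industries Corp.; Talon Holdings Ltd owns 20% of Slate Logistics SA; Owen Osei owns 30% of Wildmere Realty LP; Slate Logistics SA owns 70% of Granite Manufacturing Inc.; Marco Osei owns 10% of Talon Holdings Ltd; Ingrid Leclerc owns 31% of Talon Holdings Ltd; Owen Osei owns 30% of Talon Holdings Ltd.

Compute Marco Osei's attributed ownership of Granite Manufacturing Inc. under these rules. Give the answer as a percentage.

8.75%

By parent–child attribution (R3), Marco Osei is treated as also owning Owen Osei's interest in Wildmere Realty LP, giving 5% + 30% = 35%.
By parent–child attribution (R3), Marco Osei is treated as also owning Owen Osei's interest in Talon Holdings Ltd, giving 10% + 30% = 40%.
Chain via Wildmere Realty LP → Fairlane Industries Corp. (R1): 35% × 90% × 10% = 3.15% of Granite Manufacturing Inc.
Chain via Talon Holdings Ltd → Slate Logistics SA (R1): 40% × 20% × 70% = 5.6% of Granite Manufacturing Inc.
Aggregating (R2): 3.15% + 5.6% = 8.75%.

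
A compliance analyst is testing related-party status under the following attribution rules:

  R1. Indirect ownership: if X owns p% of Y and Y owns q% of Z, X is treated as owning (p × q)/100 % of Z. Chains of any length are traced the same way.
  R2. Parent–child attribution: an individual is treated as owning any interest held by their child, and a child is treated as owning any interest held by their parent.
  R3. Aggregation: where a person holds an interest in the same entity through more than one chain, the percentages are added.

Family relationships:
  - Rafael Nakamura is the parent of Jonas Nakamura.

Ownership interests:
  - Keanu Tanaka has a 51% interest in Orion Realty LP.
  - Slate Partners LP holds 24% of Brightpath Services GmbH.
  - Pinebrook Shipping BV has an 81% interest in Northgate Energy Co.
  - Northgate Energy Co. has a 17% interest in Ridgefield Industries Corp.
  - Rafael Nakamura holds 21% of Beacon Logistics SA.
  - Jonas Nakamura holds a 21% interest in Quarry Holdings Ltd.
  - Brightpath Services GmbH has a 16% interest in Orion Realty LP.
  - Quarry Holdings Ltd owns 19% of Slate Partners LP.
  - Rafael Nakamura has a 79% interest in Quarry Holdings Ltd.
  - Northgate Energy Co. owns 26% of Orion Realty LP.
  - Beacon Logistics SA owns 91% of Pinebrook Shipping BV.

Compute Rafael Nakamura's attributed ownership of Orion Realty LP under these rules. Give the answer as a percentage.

4.754166%

By parent–child attribution (R2), Rafael Nakamura is treated as also owning Jonas Nakamura's interest in Quarry Holdings Ltd, giving 79% + 21% = 100%.
Chain via Beacon Logistics SA → Pinebrook Shipping BV → Northgate Energy Co. (R1): 21% × 91% × 81% × 26% = 4.024566% of Orion Realty LP.
Chain via Quarry Holdings Ltd → Slate Partners LP → Brightpath Services GmbH (R1): 100% × 19% × 24% × 16% = 0.7296% of Orion Realty LP.
Aggregating (R3): 4.024566% + 0.7296% = 4.754166%.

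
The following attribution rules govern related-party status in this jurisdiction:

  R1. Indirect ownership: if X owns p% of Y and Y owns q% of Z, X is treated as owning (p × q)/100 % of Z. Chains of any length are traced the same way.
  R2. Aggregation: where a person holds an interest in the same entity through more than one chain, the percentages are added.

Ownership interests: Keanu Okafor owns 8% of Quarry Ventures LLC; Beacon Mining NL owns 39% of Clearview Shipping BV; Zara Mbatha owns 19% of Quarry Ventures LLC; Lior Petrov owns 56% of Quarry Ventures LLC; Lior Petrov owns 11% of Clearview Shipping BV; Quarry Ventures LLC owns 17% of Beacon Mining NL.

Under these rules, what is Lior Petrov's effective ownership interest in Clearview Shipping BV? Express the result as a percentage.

Chain via Quarry Ventures LLC → Beacon Mining NL (R1): 56% × 17% × 39% = 3.7128% of Clearview Shipping BV.
Direct interest in Clearview Shipping BV: 11%.
Aggregating (R2): 3.7128% + 11% = 14.7128%.

14.7128%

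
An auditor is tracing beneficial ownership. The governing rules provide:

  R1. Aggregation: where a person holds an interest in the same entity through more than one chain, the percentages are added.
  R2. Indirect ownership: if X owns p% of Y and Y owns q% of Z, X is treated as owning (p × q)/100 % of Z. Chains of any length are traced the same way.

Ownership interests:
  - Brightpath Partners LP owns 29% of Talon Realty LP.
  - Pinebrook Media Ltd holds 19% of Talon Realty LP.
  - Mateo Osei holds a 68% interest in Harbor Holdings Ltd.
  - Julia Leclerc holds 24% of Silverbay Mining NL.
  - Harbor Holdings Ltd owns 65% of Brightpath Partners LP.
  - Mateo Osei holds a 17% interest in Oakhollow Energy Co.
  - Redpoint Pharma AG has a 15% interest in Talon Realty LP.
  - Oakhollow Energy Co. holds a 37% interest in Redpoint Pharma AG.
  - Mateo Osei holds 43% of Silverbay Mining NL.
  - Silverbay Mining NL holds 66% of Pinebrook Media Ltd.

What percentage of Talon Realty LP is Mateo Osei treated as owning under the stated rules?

19.1537%

Chain via Harbor Holdings Ltd → Brightpath Partners LP (R2): 68% × 65% × 29% = 12.818% of Talon Realty LP.
Chain via Oakhollow Energy Co. → Redpoint Pharma AG (R2): 17% × 37% × 15% = 0.9435% of Talon Realty LP.
Chain via Silverbay Mining NL → Pinebrook Media Ltd (R2): 43% × 66% × 19% = 5.3922% of Talon Realty LP.
Aggregating (R1): 12.818% + 0.9435% + 5.3922% = 19.1537%.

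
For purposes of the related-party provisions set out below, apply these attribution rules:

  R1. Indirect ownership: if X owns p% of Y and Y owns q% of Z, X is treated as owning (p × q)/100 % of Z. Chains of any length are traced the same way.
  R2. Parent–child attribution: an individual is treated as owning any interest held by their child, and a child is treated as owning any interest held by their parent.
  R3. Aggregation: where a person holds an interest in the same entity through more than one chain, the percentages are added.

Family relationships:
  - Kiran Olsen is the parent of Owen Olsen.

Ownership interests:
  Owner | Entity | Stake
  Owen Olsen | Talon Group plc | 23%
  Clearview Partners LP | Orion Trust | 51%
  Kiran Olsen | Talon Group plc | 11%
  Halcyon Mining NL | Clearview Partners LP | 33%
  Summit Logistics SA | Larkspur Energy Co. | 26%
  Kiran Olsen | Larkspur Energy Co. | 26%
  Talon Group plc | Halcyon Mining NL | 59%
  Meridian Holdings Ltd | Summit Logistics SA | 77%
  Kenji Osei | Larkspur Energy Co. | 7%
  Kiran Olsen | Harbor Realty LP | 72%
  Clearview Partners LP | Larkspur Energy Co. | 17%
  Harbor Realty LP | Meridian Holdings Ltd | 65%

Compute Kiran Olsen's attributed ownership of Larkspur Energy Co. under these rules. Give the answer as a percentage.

36.494726%

By parent–child attribution (R2), Kiran Olsen is treated as also owning Owen Olsen's interest in Talon Group plc, giving 11% + 23% = 34%.
Chain via Talon Group plc → Halcyon Mining NL → Clearview Partners LP (R1): 34% × 59% × 33% × 17% = 1.125366% of Larkspur Energy Co.
Chain via Harbor Realty LP → Meridian Holdings Ltd → Summit Logistics SA (R1): 72% × 65% × 77% × 26% = 9.36936% of Larkspur Energy Co.
Direct interest in Larkspur Energy Co: 26%.
Aggregating (R3): 1.125366% + 9.36936% + 26% = 36.494726%.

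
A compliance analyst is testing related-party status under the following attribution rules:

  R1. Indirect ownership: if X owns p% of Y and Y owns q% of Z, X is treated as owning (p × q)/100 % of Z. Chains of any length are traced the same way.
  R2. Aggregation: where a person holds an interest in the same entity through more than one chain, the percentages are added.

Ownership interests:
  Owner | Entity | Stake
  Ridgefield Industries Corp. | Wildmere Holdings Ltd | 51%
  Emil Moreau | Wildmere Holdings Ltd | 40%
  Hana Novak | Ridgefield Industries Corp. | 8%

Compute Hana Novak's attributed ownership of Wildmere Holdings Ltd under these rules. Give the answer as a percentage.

Chain via Ridgefield Industries Corp. (R1): 8% × 51% = 4.08% of Wildmere Holdings Ltd.

4.08%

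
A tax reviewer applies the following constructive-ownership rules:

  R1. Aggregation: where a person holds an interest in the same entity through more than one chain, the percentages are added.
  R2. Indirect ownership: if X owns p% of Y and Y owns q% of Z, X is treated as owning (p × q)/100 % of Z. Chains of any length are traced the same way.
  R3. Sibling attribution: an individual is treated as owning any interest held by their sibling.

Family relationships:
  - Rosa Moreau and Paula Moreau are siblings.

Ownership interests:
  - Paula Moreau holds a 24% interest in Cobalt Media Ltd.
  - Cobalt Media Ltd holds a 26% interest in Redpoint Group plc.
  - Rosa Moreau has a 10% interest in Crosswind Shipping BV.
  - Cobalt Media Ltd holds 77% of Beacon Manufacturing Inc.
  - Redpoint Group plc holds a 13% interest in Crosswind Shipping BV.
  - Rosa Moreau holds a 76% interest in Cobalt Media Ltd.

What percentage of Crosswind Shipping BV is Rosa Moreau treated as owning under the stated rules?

By sibling attribution (R3), Rosa Moreau is treated as also owning Paula Moreau's interest in Cobalt Media Ltd, giving 76% + 24% = 100%.
Chain via Cobalt Media Ltd → Redpoint Group plc (R2): 100% × 26% × 13% = 3.38% of Crosswind Shipping BV.
Direct interest in Crosswind Shipping BV: 10%.
Aggregating (R1): 3.38% + 10% = 13.38%.

13.38%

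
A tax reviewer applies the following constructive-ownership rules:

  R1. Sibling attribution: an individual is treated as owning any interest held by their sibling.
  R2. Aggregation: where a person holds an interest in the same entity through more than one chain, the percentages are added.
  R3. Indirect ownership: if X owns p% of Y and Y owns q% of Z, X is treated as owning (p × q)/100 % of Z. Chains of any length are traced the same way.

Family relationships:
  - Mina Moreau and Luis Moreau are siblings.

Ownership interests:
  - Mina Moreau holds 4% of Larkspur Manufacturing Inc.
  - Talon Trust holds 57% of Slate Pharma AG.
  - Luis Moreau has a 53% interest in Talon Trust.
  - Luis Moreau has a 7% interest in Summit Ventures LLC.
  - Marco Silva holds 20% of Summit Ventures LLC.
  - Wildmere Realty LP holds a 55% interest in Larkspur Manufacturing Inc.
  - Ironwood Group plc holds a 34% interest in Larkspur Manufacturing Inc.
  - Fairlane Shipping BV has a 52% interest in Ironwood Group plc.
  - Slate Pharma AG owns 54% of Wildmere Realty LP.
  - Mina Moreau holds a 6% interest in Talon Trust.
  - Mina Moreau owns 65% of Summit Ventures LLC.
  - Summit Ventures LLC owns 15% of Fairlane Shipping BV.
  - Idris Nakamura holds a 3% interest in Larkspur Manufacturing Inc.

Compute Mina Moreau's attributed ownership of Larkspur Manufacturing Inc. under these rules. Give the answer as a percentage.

By sibling attribution (R1), Mina Moreau is treated as also owning Luis Moreau's interest in Talon Trust, giving 6% + 53% = 59%.
By sibling attribution (R1), Mina Moreau is treated as also owning Luis Moreau's interest in Summit Ventures LLC, giving 65% + 7% = 72%.
Chain via Talon Trust → Slate Pharma AG → Wildmere Realty LP (R3): 59% × 57% × 54% × 55% = 9.98811% of Larkspur Manufacturing Inc.
Chain via Summit Ventures LLC → Fairlane Shipping BV → Ironwood Group plc (R3): 72% × 15% × 52% × 34% = 1.90944% of Larkspur Manufacturing Inc.
Direct interest in Larkspur Manufacturing Inc: 4%.
Aggregating (R2): 9.98811% + 1.90944% + 4% = 15.89755%.

15.89755%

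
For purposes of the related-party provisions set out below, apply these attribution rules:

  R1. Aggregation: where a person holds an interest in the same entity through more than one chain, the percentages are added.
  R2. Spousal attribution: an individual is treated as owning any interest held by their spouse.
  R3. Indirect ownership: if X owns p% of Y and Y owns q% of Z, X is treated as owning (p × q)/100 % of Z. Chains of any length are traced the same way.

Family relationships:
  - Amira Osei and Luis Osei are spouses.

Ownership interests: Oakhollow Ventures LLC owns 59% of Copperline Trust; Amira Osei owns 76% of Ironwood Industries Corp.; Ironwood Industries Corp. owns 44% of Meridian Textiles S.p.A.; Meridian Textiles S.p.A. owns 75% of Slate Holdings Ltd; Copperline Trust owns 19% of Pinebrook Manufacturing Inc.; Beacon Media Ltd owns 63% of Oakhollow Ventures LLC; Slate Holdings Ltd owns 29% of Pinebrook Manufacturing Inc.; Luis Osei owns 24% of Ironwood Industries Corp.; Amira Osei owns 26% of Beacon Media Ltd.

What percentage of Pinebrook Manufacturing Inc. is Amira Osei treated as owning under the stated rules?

By spousal attribution (R2), Amira Osei is treated as also owning Luis Osei's interest in Ironwood Industries Corp, giving 76% + 24% = 100%.
Chain via Beacon Media Ltd → Oakhollow Ventures LLC → Copperline Trust (R3): 26% × 63% × 59% × 19% = 1.836198% of Pinebrook Manufacturing Inc.
Chain via Ironwood Industries Corp. → Meridian Textiles S.p.A. → Slate Holdings Ltd (R3): 100% × 44% × 75% × 29% = 9.57% of Pinebrook Manufacturing Inc.
Aggregating (R1): 1.836198% + 9.57% = 11.406198%.

11.406198%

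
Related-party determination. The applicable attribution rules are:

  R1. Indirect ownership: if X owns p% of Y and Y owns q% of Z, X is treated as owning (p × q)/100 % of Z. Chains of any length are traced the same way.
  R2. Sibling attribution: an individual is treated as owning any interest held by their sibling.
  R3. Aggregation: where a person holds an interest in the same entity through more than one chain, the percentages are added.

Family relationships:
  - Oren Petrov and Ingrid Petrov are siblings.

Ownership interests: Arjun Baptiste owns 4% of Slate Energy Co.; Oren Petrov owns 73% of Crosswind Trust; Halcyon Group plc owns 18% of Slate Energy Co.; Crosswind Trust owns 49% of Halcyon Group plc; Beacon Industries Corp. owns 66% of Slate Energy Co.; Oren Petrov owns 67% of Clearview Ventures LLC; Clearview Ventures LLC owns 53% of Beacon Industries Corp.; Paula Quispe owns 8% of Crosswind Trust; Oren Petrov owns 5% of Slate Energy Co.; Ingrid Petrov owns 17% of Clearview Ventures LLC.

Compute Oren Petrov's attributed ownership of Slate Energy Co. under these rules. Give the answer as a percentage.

By sibling attribution (R2), Oren Petrov is treated as also owning Ingrid Petrov's interest in Clearview Ventures LLC, giving 67% + 17% = 84%.
Chain via Crosswind Trust → Halcyon Group plc (R1): 73% × 49% × 18% = 6.4386% of Slate Energy Co.
Chain via Clearview Ventures LLC → Beacon Industries Corp. (R1): 84% × 53% × 66% = 29.3832% of Slate Energy Co.
Direct interest in Slate Energy Co: 5%.
Aggregating (R3): 6.4386% + 29.3832% + 5% = 40.8218%.

40.8218%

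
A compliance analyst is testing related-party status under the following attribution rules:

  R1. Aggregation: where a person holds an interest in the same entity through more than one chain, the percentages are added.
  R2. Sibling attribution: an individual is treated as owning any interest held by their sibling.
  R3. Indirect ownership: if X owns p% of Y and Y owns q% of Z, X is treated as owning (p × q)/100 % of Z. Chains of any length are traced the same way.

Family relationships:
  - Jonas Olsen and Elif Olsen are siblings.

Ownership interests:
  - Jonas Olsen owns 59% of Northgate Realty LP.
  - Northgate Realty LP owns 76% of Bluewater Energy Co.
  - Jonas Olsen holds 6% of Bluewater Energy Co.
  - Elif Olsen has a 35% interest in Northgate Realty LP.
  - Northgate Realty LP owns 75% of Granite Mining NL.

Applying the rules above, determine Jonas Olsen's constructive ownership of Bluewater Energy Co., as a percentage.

77.44%

By sibling attribution (R2), Jonas Olsen is treated as also owning Elif Olsen's interest in Northgate Realty LP, giving 59% + 35% = 94%.
Chain via Northgate Realty LP (R3): 94% × 76% = 71.44% of Bluewater Energy Co.
Direct interest in Bluewater Energy Co: 6%.
Aggregating (R1): 71.44% + 6% = 77.44%.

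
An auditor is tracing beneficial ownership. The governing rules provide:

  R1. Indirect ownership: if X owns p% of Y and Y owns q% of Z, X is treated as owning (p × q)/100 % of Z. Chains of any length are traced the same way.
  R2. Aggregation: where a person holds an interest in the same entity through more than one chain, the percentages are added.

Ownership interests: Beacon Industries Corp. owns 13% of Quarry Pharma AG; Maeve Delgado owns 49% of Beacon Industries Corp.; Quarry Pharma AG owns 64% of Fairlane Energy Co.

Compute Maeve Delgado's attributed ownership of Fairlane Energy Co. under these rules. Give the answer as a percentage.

Chain via Beacon Industries Corp. → Quarry Pharma AG (R1): 49% × 13% × 64% = 4.0768% of Fairlane Energy Co.

4.0768%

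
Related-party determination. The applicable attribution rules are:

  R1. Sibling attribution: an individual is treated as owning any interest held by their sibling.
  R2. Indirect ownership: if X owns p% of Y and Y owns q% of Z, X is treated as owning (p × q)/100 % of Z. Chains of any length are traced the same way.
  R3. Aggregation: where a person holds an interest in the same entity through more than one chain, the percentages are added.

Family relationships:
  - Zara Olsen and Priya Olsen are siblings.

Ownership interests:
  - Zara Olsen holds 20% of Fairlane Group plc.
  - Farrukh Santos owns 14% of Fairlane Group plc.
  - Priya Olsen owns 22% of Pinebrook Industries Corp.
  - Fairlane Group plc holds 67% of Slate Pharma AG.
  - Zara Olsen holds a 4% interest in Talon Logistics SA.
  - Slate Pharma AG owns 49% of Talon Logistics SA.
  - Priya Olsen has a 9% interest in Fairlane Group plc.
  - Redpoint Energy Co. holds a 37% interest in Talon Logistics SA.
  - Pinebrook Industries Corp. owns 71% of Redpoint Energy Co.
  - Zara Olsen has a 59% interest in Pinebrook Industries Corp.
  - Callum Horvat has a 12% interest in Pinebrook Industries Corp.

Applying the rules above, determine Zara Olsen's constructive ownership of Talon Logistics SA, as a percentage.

By sibling attribution (R1), Zara Olsen is treated as also owning Priya Olsen's interest in Fairlane Group plc, giving 20% + 9% = 29%.
By sibling attribution (R1), Zara Olsen is treated as also owning Priya Olsen's interest in Pinebrook Industries Corp, giving 59% + 22% = 81%.
Chain via Fairlane Group plc → Slate Pharma AG (R2): 29% × 67% × 49% = 9.5207% of Talon Logistics SA.
Chain via Pinebrook Industries Corp. → Redpoint Energy Co. (R2): 81% × 71% × 37% = 21.2787% of Talon Logistics SA.
Direct interest in Talon Logistics SA: 4%.
Aggregating (R3): 9.5207% + 21.2787% + 4% = 34.7994%.

34.7994%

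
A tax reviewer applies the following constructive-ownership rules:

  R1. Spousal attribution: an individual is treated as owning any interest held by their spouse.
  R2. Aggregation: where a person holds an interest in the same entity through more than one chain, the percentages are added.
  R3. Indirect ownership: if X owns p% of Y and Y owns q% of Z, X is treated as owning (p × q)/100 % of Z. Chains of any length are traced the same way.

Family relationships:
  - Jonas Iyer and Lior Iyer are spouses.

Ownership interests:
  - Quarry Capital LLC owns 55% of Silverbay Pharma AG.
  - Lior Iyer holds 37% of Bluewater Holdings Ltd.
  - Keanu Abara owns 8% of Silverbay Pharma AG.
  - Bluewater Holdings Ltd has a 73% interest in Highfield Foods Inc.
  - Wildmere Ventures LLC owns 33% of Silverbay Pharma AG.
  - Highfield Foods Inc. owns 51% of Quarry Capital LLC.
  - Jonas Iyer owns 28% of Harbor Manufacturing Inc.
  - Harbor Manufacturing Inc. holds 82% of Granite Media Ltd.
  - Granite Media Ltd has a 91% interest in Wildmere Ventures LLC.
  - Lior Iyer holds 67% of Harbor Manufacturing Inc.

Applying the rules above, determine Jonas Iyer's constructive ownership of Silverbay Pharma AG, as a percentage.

By spousal attribution (R1), Jonas Iyer is treated as also owning Lior Iyer's interest in Harbor Manufacturing Inc, giving 28% + 67% = 95%.
By spousal attribution (R1), Jonas Iyer is treated as owning Lior Iyer's 37% interest in Bluewater Holdings Ltd.
Chain via Harbor Manufacturing Inc. → Granite Media Ltd → Wildmere Ventures LLC (R3): 95% × 82% × 91% × 33% = 23.39337% of Silverbay Pharma AG.
Chain via Bluewater Holdings Ltd → Highfield Foods Inc. → Quarry Capital LLC (R3): 37% × 73% × 51% × 55% = 7.576305% of Silverbay Pharma AG.
Aggregating (R2): 23.39337% + 7.576305% = 30.969675%.

30.969675%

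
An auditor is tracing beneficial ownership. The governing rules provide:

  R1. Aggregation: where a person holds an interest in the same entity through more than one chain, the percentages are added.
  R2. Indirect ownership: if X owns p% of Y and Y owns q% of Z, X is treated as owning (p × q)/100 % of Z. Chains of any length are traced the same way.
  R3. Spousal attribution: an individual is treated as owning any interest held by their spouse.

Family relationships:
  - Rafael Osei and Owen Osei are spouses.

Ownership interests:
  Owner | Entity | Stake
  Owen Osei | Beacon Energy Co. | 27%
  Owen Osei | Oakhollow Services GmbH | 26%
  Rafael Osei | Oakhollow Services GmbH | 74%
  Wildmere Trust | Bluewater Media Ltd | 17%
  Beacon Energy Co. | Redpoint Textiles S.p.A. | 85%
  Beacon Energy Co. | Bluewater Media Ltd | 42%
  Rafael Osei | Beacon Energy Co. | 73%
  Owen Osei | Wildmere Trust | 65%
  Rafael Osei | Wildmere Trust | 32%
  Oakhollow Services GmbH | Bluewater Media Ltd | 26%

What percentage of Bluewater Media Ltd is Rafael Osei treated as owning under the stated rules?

By spousal attribution (R3), Rafael Osei is treated as also owning Owen Osei's interest in Oakhollow Services GmbH, giving 74% + 26% = 100%.
By spousal attribution (R3), Rafael Osei is treated as also owning Owen Osei's interest in Beacon Energy Co, giving 73% + 27% = 100%.
By spousal attribution (R3), Rafael Osei is treated as also owning Owen Osei's interest in Wildmere Trust, giving 32% + 65% = 97%.
Chain via Oakhollow Services GmbH (R2): 100% × 26% = 26% of Bluewater Media Ltd.
Chain via Beacon Energy Co. (R2): 100% × 42% = 42% of Bluewater Media Ltd.
Chain via Wildmere Trust (R2): 97% × 17% = 16.49% of Bluewater Media Ltd.
Aggregating (R1): 26% + 42% + 16.49% = 84.49%.

84.49%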